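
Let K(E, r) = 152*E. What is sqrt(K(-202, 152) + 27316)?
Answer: 22*I*sqrt(7) ≈ 58.207*I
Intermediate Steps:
sqrt(K(-202, 152) + 27316) = sqrt(152*(-202) + 27316) = sqrt(-30704 + 27316) = sqrt(-3388) = 22*I*sqrt(7)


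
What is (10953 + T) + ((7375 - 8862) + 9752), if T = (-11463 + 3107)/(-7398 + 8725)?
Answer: 25493930/1327 ≈ 19212.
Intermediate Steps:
T = -8356/1327 ≈ -6.2969
(10953 + T) + ((7375 - 8862) + 9752) = (10953 - 8356/1327) + ((7375 - 8862) + 9752) = 14526275/1327 + (-1487 + 9752) = 14526275/1327 + 8265 = 25493930/1327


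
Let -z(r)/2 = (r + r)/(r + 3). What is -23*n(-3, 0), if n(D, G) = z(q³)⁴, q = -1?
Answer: -368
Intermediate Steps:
z(r) = -4*r/(3 + r) (z(r) = -2*(r + r)/(r + 3) = -2*2*r/(3 + r) = -4*r/(3 + r))
n(D, G) = 16 (n(D, G) = (-4*(-1)³/(3 + (-1)³))⁴ = (-4*(-1)/(3 - 1))⁴ = (-4*(-1)/2)⁴ = (-4*(-1)*½)⁴ = 2⁴ = 16)
-23*n(-3, 0) = -23*16 = -368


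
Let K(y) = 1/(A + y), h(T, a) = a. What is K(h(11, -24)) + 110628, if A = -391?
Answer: 45910619/415 ≈ 1.1063e+5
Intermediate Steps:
K(y) = 1/(-391 + y)
K(h(11, -24)) + 110628 = 1/(-391 - 24) + 110628 = 1/(-415) + 110628 = -1/415 + 110628 = 45910619/415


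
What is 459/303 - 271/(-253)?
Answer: 66080/25553 ≈ 2.5860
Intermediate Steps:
459/303 - 271/(-253) = 459*(1/303) - 271*(-1/253) = 153/101 + 271/253 = 66080/25553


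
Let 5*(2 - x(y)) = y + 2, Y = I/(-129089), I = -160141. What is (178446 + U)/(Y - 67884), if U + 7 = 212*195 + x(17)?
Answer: -141854094854/43814587675 ≈ -3.2376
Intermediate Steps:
Y = 160141/129089 (Y = -160141/(-129089) = -160141*(-1/129089) = 160141/129089 ≈ 1.2405)
x(y) = 8/5 - y/5 (x(y) = 2 - (y + 2)/5 = 2 - (2 + y)/5 = 2 + (-⅖ - y/5) = 8/5 - y/5)
U = 206656/5 (U = -7 + (212*195 + (8/5 - ⅕*17)) = -7 + (41340 + (8/5 - 17/5)) = -7 + (41340 - 9/5) = -7 + 206691/5 = 206656/5 ≈ 41331.)
(178446 + U)/(Y - 67884) = (178446 + 206656/5)/(160141/129089 - 67884) = 1098886/(5*(-8762917535/129089)) = (1098886/5)*(-129089/8762917535) = -141854094854/43814587675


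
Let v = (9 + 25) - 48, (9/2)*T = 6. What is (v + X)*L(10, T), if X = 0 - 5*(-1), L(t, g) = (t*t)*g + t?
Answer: -1290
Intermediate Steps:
T = 4/3 (T = (2/9)*6 = 4/3 ≈ 1.3333)
v = -14 (v = 34 - 48 = -14)
L(t, g) = t + g*t² (L(t, g) = t²*g + t = g*t² + t = t + g*t²)
X = 5 (X = 0 + 5 = 5)
(v + X)*L(10, T) = (-14 + 5)*(10*(1 + (4/3)*10)) = -90*(1 + 40/3) = -90*43/3 = -9*430/3 = -1290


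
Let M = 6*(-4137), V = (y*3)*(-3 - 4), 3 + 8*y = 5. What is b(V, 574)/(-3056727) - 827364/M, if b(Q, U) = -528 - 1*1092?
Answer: 140503671626/4215226533 ≈ 33.332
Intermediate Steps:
y = ¼ (y = -3/8 + (⅛)*5 = -3/8 + 5/8 = ¼ ≈ 0.25000)
V = -21/4 (V = ((¼)*3)*(-3 - 4) = (¾)*(-7) = -21/4 ≈ -5.2500)
b(Q, U) = -1620 (b(Q, U) = -528 - 1092 = -1620)
M = -24822
b(V, 574)/(-3056727) - 827364/M = -1620/(-3056727) - 827364/(-24822) = -1620*(-1/3056727) - 827364*(-1/24822) = 540/1018909 + 137894/4137 = 140503671626/4215226533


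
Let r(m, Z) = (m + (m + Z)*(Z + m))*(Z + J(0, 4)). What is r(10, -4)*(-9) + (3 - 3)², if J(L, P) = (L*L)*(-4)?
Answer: 1656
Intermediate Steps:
J(L, P) = -4*L² (J(L, P) = L²*(-4) = -4*L²)
r(m, Z) = Z*(m + (Z + m)²) (r(m, Z) = (m + (m + Z)*(Z + m))*(Z - 4*0²) = (m + (Z + m)*(Z + m))*(Z - 4*0) = (m + (Z + m)²)*(Z + 0) = (m + (Z + m)²)*Z = Z*(m + (Z + m)²))
r(10, -4)*(-9) + (3 - 3)² = -4*(10 + (-4 + 10)²)*(-9) + (3 - 3)² = -4*(10 + 6²)*(-9) + 0² = -4*(10 + 36)*(-9) + 0 = -4*46*(-9) + 0 = -184*(-9) + 0 = 1656 + 0 = 1656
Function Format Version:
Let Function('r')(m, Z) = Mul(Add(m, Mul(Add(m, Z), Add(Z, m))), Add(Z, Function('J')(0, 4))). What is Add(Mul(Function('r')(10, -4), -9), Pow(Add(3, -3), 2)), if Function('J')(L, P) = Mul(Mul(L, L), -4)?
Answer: 1656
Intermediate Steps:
Function('J')(L, P) = Mul(-4, Pow(L, 2)) (Function('J')(L, P) = Mul(Pow(L, 2), -4) = Mul(-4, Pow(L, 2)))
Function('r')(m, Z) = Mul(Z, Add(m, Pow(Add(Z, m), 2))) (Function('r')(m, Z) = Mul(Add(m, Mul(Add(m, Z), Add(Z, m))), Add(Z, Mul(-4, Pow(0, 2)))) = Mul(Add(m, Mul(Add(Z, m), Add(Z, m))), Add(Z, Mul(-4, 0))) = Mul(Add(m, Pow(Add(Z, m), 2)), Add(Z, 0)) = Mul(Add(m, Pow(Add(Z, m), 2)), Z) = Mul(Z, Add(m, Pow(Add(Z, m), 2))))
Add(Mul(Function('r')(10, -4), -9), Pow(Add(3, -3), 2)) = Add(Mul(Mul(-4, Add(10, Pow(Add(-4, 10), 2))), -9), Pow(Add(3, -3), 2)) = Add(Mul(Mul(-4, Add(10, Pow(6, 2))), -9), Pow(0, 2)) = Add(Mul(Mul(-4, Add(10, 36)), -9), 0) = Add(Mul(Mul(-4, 46), -9), 0) = Add(Mul(-184, -9), 0) = Add(1656, 0) = 1656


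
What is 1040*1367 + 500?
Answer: 1422180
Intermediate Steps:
1040*1367 + 500 = 1421680 + 500 = 1422180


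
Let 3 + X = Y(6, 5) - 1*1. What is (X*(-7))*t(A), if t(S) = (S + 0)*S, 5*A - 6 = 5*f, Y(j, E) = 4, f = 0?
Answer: 0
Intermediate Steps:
A = 6/5 (A = 6/5 + (5*0)/5 = 6/5 + (1/5)*0 = 6/5 + 0 = 6/5 ≈ 1.2000)
t(S) = S**2 (t(S) = S*S = S**2)
X = 0 (X = -3 + (4 - 1*1) = -3 + (4 - 1) = -3 + 3 = 0)
(X*(-7))*t(A) = (0*(-7))*(6/5)**2 = 0*(36/25) = 0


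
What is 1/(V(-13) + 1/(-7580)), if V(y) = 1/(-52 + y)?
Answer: -98540/1529 ≈ -64.447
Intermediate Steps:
1/(V(-13) + 1/(-7580)) = 1/(1/(-52 - 13) + 1/(-7580)) = 1/(1/(-65) - 1/7580) = 1/(-1/65 - 1/7580) = 1/(-1529/98540) = -98540/1529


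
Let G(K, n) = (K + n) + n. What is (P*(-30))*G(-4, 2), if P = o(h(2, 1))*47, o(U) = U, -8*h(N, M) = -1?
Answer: 0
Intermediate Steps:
h(N, M) = ⅛ (h(N, M) = -⅛*(-1) = ⅛)
G(K, n) = K + 2*n
P = 47/8 (P = (⅛)*47 = 47/8 ≈ 5.8750)
(P*(-30))*G(-4, 2) = ((47/8)*(-30))*(-4 + 2*2) = -705*(-4 + 4)/4 = -705/4*0 = 0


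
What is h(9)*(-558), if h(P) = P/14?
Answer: -2511/7 ≈ -358.71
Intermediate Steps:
h(P) = P/14 (h(P) = P*(1/14) = P/14)
h(9)*(-558) = ((1/14)*9)*(-558) = (9/14)*(-558) = -2511/7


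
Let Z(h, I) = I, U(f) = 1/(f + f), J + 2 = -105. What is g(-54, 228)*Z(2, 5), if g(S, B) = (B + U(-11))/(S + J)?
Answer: -25075/3542 ≈ -7.0793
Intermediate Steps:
J = -107 (J = -2 - 105 = -107)
U(f) = 1/(2*f)
g(S, B) = (-1/22 + B)/(-107 + S) (g(S, B) = (B + (½)/(-11))/(S - 107) = (B + (½)*(-1/11))/(-107 + S) = (B - 1/22)/(-107 + S) = (-1/22 + B)/(-107 + S))
g(-54, 228)*Z(2, 5) = ((-1/22 + 228)/(-107 - 54))*5 = ((5015/22)/(-161))*5 = -1/161*5015/22*5 = -5015/3542*5 = -25075/3542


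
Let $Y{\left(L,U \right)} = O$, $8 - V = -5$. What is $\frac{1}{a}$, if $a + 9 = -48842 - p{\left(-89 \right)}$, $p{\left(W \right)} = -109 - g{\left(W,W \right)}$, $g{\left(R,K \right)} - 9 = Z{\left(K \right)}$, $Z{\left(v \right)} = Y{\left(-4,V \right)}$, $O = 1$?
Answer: $- \frac{1}{48732} \approx -2.052 \cdot 10^{-5}$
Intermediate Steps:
$V = 13$ ($V = 8 - -5 = 8 + 5 = 13$)
$Y{\left(L,U \right)} = 1$
$Z{\left(v \right)} = 1$
$g{\left(R,K \right)} = 10$ ($g{\left(R,K \right)} = 9 + 1 = 10$)
$p{\left(W \right)} = -119$ ($p{\left(W \right)} = -109 - 10 = -119$)
$a = -48732$ ($a = -9 - 48723 = -48732$)
$\frac{1}{a} = \frac{1}{-48732} = - \frac{1}{48732}$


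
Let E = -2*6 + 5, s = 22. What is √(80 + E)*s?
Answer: 22*√73 ≈ 187.97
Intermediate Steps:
E = -7 (E = -12 + 5 = -7)
√(80 + E)*s = √(80 - 7)*22 = √73*22 = 22*√73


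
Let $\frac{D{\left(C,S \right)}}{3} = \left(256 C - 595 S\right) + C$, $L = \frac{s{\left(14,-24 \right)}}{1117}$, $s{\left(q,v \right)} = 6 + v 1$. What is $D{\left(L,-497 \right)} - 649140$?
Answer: $\frac{265837707}{1117} \approx 2.3799 \cdot 10^{5}$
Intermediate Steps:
$s{\left(q,v \right)} = 6 + v$
$L = - \frac{18}{1117}$ ($L = \frac{6 - 24}{1117} = \left(-18\right) \frac{1}{1117} = - \frac{18}{1117} \approx -0.016115$)
$D{\left(C,S \right)} = - 1785 S + 771 C$ ($D{\left(C,S \right)} = 3 \left(\left(256 C - 595 S\right) + C\right) = 3 \left(\left(- 595 S + 256 C\right) + C\right) = 3 \left(- 595 S + 257 C\right) = - 1785 S + 771 C$)
$D{\left(L,-497 \right)} - 649140 = \left(\left(-1785\right) \left(-497\right) + 771 \left(- \frac{18}{1117}\right)\right) - 649140 = \left(887145 - \frac{13878}{1117}\right) - 649140 = \frac{990927087}{1117} - 649140 = \frac{265837707}{1117}$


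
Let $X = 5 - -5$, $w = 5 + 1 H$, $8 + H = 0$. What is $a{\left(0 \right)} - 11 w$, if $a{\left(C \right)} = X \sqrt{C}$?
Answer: $33$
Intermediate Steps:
$H = -8$ ($H = -8 + 0 = -8$)
$w = -3$ ($w = 5 + 1 \left(-8\right) = 5 - 8 = -3$)
$X = 10$ ($X = 5 + 5 = 10$)
$a{\left(C \right)} = 10 \sqrt{C}$
$a{\left(0 \right)} - 11 w = 10 \sqrt{0} - -33 = 10 \cdot 0 + 33 = 0 + 33 = 33$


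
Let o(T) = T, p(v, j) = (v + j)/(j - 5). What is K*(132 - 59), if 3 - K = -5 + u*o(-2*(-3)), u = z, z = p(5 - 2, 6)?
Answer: -3358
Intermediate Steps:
p(v, j) = (j + v)/(-5 + j)
z = 9 (z = (6 + (5 - 2))/(-5 + 6) = (6 + 3)/1 = 1*9 = 9)
u = 9
K = -46 (K = 3 - (-5 + 9*(-2*(-3))) = 3 - (-5 + 9*6) = 3 - (-5 + 54) = 3 - 1*49 = 3 - 49 = -46)
K*(132 - 59) = -46*(132 - 59) = -46*73 = -3358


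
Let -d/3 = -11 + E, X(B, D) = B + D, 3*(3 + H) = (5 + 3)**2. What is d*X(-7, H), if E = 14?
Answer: -102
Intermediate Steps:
H = 55/3 (H = -3 + (5 + 3)**2/3 = -3 + (1/3)*8**2 = -3 + (1/3)*64 = -3 + 64/3 = 55/3 ≈ 18.333)
d = -9 (d = -3*(-11 + 14) = -3*3 = -9)
d*X(-7, H) = -9*(-7 + 55/3) = -9*34/3 = -102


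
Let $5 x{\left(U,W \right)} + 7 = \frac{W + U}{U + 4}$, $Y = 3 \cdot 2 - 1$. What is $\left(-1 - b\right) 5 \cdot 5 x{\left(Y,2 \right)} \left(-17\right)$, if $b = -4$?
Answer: $\frac{4760}{3} \approx 1586.7$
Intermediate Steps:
$Y = 5$ ($Y = 6 - 1 = 5$)
$x{\left(U,W \right)} = - \frac{7}{5} + \frac{U + W}{5 \left(4 + U\right)}$ ($x{\left(U,W \right)} = - \frac{7}{5} + \frac{\left(W + U\right) \frac{1}{U + 4}}{5} = - \frac{7}{5} + \frac{\left(U + W\right) \frac{1}{4 + U}}{5} = - \frac{7}{5} + \frac{\frac{1}{4 + U} \left(U + W\right)}{5} = - \frac{7}{5} + \frac{U + W}{5 \left(4 + U\right)}$)
$\left(-1 - b\right) 5 \cdot 5 x{\left(Y,2 \right)} \left(-17\right) = \left(-1 - -4\right) 5 \cdot 5 \frac{-28 + 2 - 30}{5 \left(4 + 5\right)} \left(-17\right) = \left(-1 + 4\right) 5 \cdot 5 \frac{-28 + 2 - 30}{5 \cdot 9} \left(-17\right) = 3 \cdot 5 \cdot 5 \cdot \frac{1}{5} \cdot \frac{1}{9} \left(-56\right) \left(-17\right) = 15 \cdot 5 \left(- \frac{56}{45}\right) \left(-17\right) = 75 \left(- \frac{56}{45}\right) \left(-17\right) = \left(- \frac{280}{3}\right) \left(-17\right) = \frac{4760}{3}$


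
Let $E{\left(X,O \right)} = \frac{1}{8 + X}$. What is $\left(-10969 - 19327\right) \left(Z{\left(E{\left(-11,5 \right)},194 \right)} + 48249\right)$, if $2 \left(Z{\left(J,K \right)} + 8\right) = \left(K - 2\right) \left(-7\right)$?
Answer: $-1441150424$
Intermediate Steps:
$Z{\left(J,K \right)} = -1 - \frac{7 K}{2}$ ($Z{\left(J,K \right)} = -8 + \frac{\left(K - 2\right) \left(-7\right)}{2} = -8 + \frac{\left(-2 + K\right) \left(-7\right)}{2} = -8 + \frac{14 - 7 K}{2} = -8 - \left(-7 + \frac{7 K}{2}\right) = -1 - \frac{7 K}{2}$)
$\left(-10969 - 19327\right) \left(Z{\left(E{\left(-11,5 \right)},194 \right)} + 48249\right) = \left(-10969 - 19327\right) \left(\left(-1 - 679\right) + 48249\right) = - 30296 \left(\left(-1 - 679\right) + 48249\right) = - 30296 \left(-680 + 48249\right) = \left(-30296\right) 47569 = -1441150424$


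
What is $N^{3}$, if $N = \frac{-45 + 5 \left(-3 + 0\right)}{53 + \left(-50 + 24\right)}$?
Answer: $- \frac{8000}{729} \approx -10.974$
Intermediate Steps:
$N = - \frac{20}{9}$ ($N = \frac{-45 + 5 \left(-3\right)}{53 - 26} = \frac{-45 - 15}{27} = \left(-60\right) \frac{1}{27} = - \frac{20}{9} \approx -2.2222$)
$N^{3} = \left(- \frac{20}{9}\right)^{3} = - \frac{8000}{729}$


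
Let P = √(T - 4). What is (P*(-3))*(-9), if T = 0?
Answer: 54*I ≈ 54.0*I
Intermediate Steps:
P = 2*I (P = √(0 - 4) = √(-4) = 2*I ≈ 2.0*I)
(P*(-3))*(-9) = ((2*I)*(-3))*(-9) = -6*I*(-9) = 54*I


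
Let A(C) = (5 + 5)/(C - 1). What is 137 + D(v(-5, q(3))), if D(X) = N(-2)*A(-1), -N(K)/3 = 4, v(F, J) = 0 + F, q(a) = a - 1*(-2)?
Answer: 197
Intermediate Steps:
q(a) = 2 + a (q(a) = a + 2 = 2 + a)
A(C) = 10/(-1 + C)
v(F, J) = F
N(K) = -12 (N(K) = -3*4 = -12)
D(X) = 60 (D(X) = -120/(-1 - 1) = -120/(-2) = -120*(-1)/2 = -12*(-5) = 60)
137 + D(v(-5, q(3))) = 137 + 60 = 197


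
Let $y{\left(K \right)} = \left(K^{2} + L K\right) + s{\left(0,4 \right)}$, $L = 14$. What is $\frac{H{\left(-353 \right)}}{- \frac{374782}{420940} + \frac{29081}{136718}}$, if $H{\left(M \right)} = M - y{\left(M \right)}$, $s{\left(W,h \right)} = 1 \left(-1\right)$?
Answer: $\frac{863387805227935}{4874761167} \approx 1.7711 \cdot 10^{5}$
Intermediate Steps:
$s{\left(W,h \right)} = -1$
$y{\left(K \right)} = -1 + K^{2} + 14 K$ ($y{\left(K \right)} = \left(K^{2} + 14 K\right) - 1 = -1 + K^{2} + 14 K$)
$H{\left(M \right)} = 1 - M^{2} - 13 M$ ($H{\left(M \right)} = M - \left(-1 + M^{2} + 14 M\right) = 1 - M^{2} - 13 M$)
$\frac{H{\left(-353 \right)}}{- \frac{374782}{420940} + \frac{29081}{136718}} = \frac{1 - \left(-353\right)^{2} - -4589}{- \frac{374782}{420940} + \frac{29081}{136718}} = \frac{1 - 124609 + 4589}{\left(-374782\right) \frac{1}{420940} + 29081 \cdot \frac{1}{136718}} = \frac{1 - 124609 + 4589}{- \frac{187391}{210470} + \frac{29081}{136718}} = - \frac{120019}{- \frac{4874761167}{7193759365}} = \left(-120019\right) \left(- \frac{7193759365}{4874761167}\right) = \frac{863387805227935}{4874761167}$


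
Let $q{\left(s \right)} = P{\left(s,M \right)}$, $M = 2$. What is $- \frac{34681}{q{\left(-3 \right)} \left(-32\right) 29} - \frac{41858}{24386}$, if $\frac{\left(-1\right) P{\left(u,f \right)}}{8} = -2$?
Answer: $\frac{112111641}{181041664} \approx 0.61926$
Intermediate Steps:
$P{\left(u,f \right)} = 16$ ($P{\left(u,f \right)} = \left(-8\right) \left(-2\right) = 16$)
$q{\left(s \right)} = 16$
$- \frac{34681}{q{\left(-3 \right)} \left(-32\right) 29} - \frac{41858}{24386} = - \frac{34681}{16 \left(-32\right) 29} - \frac{41858}{24386} = - \frac{34681}{\left(-512\right) 29} - \frac{20929}{12193} = - \frac{34681}{-14848} - \frac{20929}{12193} = \left(-34681\right) \left(- \frac{1}{14848}\right) - \frac{20929}{12193} = \frac{34681}{14848} - \frac{20929}{12193} = \frac{112111641}{181041664}$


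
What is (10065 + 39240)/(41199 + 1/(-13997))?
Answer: 690122085/576662402 ≈ 1.1968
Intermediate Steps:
(10065 + 39240)/(41199 + 1/(-13997)) = 49305/(41199 - 1/13997) = 49305/(576662402/13997) = 49305*(13997/576662402) = 690122085/576662402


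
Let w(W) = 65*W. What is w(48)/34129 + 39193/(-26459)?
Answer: -1255065817/903019211 ≈ -1.3899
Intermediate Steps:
w(48)/34129 + 39193/(-26459) = (65*48)/34129 + 39193/(-26459) = 3120*(1/34129) + 39193*(-1/26459) = 3120/34129 - 39193/26459 = -1255065817/903019211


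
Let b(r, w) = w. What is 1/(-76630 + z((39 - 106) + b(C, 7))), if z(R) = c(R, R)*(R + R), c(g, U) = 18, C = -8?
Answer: -1/78790 ≈ -1.2692e-5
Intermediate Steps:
z(R) = 36*R (z(R) = 18*(R + R) = 18*(2*R) = 36*R)
1/(-76630 + z((39 - 106) + b(C, 7))) = 1/(-76630 + 36*((39 - 106) + 7)) = 1/(-76630 + 36*(-67 + 7)) = 1/(-76630 + 36*(-60)) = 1/(-76630 - 2160) = 1/(-78790) = -1/78790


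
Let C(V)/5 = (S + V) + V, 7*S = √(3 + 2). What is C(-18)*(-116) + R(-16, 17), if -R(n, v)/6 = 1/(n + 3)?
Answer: 271446/13 - 580*√5/7 ≈ 20695.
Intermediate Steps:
S = √5/7 (S = √(3 + 2)/7 = √5/7 ≈ 0.31944)
R(n, v) = -6/(3 + n) (R(n, v) = -6/(n + 3) = -6/(3 + n))
C(V) = 10*V + 5*√5/7 (C(V) = 5*((√5/7 + V) + V) = 5*((V + √5/7) + V) = 5*(2*V + √5/7) = 10*V + 5*√5/7)
C(-18)*(-116) + R(-16, 17) = (10*(-18) + 5*√5/7)*(-116) - 6/(3 - 16) = (-180 + 5*√5/7)*(-116) - 6/(-13) = (20880 - 580*√5/7) - 6*(-1/13) = (20880 - 580*√5/7) + 6/13 = 271446/13 - 580*√5/7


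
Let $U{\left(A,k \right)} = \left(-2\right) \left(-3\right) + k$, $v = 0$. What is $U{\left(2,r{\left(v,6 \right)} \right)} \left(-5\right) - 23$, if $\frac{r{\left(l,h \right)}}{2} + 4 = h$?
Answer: $-73$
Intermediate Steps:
$r{\left(l,h \right)} = -8 + 2 h$
$U{\left(A,k \right)} = 6 + k$
$U{\left(2,r{\left(v,6 \right)} \right)} \left(-5\right) - 23 = \left(6 + \left(-8 + 2 \cdot 6\right)\right) \left(-5\right) - 23 = \left(6 + \left(-8 + 12\right)\right) \left(-5\right) - 23 = \left(6 + 4\right) \left(-5\right) - 23 = 10 \left(-5\right) - 23 = -50 - 23 = -73$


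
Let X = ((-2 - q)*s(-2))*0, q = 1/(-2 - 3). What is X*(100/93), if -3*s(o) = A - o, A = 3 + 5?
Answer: 0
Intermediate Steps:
A = 8
q = -⅕ (q = 1/(-5) = -⅕ ≈ -0.20000)
s(o) = -8/3 + o/3 (s(o) = -(8 - o)/3 = -8/3 + o/3)
X = 0 (X = ((-2 - 1*(-⅕))*(-8/3 + (⅓)*(-2)))*0 = ((-2 + ⅕)*(-8/3 - ⅔))*0 = -9/5*(-10/3)*0 = 6*0 = 0)
X*(100/93) = 0*(100/93) = 0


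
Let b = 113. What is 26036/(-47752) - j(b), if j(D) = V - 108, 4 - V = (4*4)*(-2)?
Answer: 853027/11938 ≈ 71.455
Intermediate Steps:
V = 36 (V = 4 - 4*4*(-2) = 4 - 16*(-2) = 4 - 1*(-32) = 4 + 32 = 36)
j(D) = -72 (j(D) = 36 - 108 = -72)
26036/(-47752) - j(b) = 26036/(-47752) - 1*(-72) = 26036*(-1/47752) + 72 = -6509/11938 + 72 = 853027/11938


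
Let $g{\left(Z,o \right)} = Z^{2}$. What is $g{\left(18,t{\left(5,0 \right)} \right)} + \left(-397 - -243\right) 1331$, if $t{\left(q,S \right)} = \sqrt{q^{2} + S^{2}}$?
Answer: $-204650$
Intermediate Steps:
$t{\left(q,S \right)} = \sqrt{S^{2} + q^{2}}$
$g{\left(18,t{\left(5,0 \right)} \right)} + \left(-397 - -243\right) 1331 = 18^{2} + \left(-397 - -243\right) 1331 = 324 + \left(-397 + 243\right) 1331 = 324 - 204974 = -204650$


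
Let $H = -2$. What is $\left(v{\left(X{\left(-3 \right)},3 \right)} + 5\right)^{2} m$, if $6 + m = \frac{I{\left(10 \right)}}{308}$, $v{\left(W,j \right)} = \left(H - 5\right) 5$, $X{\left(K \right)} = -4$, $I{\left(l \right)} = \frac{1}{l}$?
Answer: $- \frac{831555}{154} \approx -5399.7$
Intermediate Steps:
$v{\left(W,j \right)} = -35$ ($v{\left(W,j \right)} = \left(-2 - 5\right) 5 = \left(-7\right) 5 = -35$)
$m = - \frac{18479}{3080}$ ($m = -6 + \frac{1}{10 \cdot 308} = -6 + \frac{1}{10} \cdot \frac{1}{308} = -6 + \frac{1}{3080} = - \frac{18479}{3080} \approx -5.9997$)
$\left(v{\left(X{\left(-3 \right)},3 \right)} + 5\right)^{2} m = \left(-35 + 5\right)^{2} \left(- \frac{18479}{3080}\right) = \left(-30\right)^{2} \left(- \frac{18479}{3080}\right) = 900 \left(- \frac{18479}{3080}\right) = - \frac{831555}{154}$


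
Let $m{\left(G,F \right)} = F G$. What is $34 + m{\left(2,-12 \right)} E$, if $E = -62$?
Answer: $1522$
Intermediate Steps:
$34 + m{\left(2,-12 \right)} E = 34 + \left(-12\right) 2 \left(-62\right) = 34 - -1488 = 34 + 1488 = 1522$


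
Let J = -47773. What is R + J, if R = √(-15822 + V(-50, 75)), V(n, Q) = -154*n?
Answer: -47773 + I*√8122 ≈ -47773.0 + 90.122*I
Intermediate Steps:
R = I*√8122 (R = √(-15822 - 154*(-50)) = √(-15822 + 7700) = √(-8122) = I*√8122 ≈ 90.122*I)
R + J = I*√8122 - 47773 = -47773 + I*√8122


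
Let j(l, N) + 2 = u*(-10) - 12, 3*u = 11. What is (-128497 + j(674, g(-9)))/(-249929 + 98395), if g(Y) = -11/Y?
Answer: 385643/454602 ≈ 0.84831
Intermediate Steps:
u = 11/3 (u = (1/3)*11 = 11/3 ≈ 3.6667)
j(l, N) = -152/3 (j(l, N) = -2 + ((11/3)*(-10) - 12) = -2 + (-110/3 - 12) = -2 - 146/3 = -152/3)
(-128497 + j(674, g(-9)))/(-249929 + 98395) = (-128497 - 152/3)/(-249929 + 98395) = -385643/3/(-151534) = -385643/3*(-1/151534) = 385643/454602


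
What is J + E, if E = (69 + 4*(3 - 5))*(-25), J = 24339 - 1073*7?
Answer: 15303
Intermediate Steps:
J = 16828 (J = 24339 - 1*7511 = 24339 - 7511 = 16828)
E = -1525 (E = (69 + 4*(-2))*(-25) = (69 - 8)*(-25) = 61*(-25) = -1525)
J + E = 16828 - 1525 = 15303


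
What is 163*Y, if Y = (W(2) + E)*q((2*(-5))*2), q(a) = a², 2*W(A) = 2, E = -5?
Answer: -260800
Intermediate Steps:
W(A) = 1 (W(A) = (½)*2 = 1)
Y = -1600 (Y = (1 - 5)*((2*(-5))*2)² = -4*(-10*2)² = -4*(-20)² = -4*400 = -1600)
163*Y = 163*(-1600) = -260800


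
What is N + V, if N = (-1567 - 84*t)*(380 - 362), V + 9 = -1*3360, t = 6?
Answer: -40647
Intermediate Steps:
V = -3369 (V = -9 - 1*3360 = -9 - 3360 = -3369)
N = -37278 (N = (-1567 - 84*6)*(380 - 362) = (-1567 - 504)*18 = -2071*18 = -37278)
N + V = -37278 - 3369 = -40647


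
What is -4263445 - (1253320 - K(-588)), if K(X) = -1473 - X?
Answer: -5517650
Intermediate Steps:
-4263445 - (1253320 - K(-588)) = -4263445 - (1253320 - (-1473 - 1*(-588))) = -4263445 - (1253320 - (-1473 + 588)) = -4263445 - (1253320 - 1*(-885)) = -4263445 - (1253320 + 885) = -4263445 - 1*1254205 = -4263445 - 1254205 = -5517650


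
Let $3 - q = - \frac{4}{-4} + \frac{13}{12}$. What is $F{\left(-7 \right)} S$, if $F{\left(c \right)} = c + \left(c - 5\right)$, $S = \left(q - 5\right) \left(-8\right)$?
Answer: $- \frac{1862}{3} \approx -620.67$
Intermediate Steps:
$q = \frac{11}{12}$ ($q = 3 - \left(- \frac{4}{-4} + \frac{13}{12}\right) = 3 - \left(\left(-4\right) \left(- \frac{1}{4}\right) + 13 \cdot \frac{1}{12}\right) = 3 - \left(1 + \frac{13}{12}\right) = 3 - \frac{25}{12} = \frac{11}{12} \approx 0.91667$)
$S = \frac{98}{3}$ ($S = \left(\frac{11}{12} - 5\right) \left(-8\right) = \left(- \frac{49}{12}\right) \left(-8\right) = \frac{98}{3} \approx 32.667$)
$F{\left(c \right)} = -5 + 2 c$ ($F{\left(c \right)} = c + \left(c - 5\right) = c + \left(-5 + c\right) = -5 + 2 c$)
$F{\left(-7 \right)} S = \left(-5 + 2 \left(-7\right)\right) \frac{98}{3} = \left(-5 - 14\right) \frac{98}{3} = \left(-19\right) \frac{98}{3} = - \frac{1862}{3}$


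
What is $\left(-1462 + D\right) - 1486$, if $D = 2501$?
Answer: $-447$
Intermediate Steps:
$\left(-1462 + D\right) - 1486 = \left(-1462 + 2501\right) - 1486 = 1039 - 1486 = -447$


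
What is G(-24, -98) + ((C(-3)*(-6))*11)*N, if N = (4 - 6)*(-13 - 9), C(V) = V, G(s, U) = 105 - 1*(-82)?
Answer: 8899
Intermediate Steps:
G(s, U) = 187 (G(s, U) = 105 + 82 = 187)
N = 44 (N = -2*(-22) = 44)
G(-24, -98) + ((C(-3)*(-6))*11)*N = 187 + (-3*(-6)*11)*44 = 187 + (18*11)*44 = 187 + 198*44 = 187 + 8712 = 8899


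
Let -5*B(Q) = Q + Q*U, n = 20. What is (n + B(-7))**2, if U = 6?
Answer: 22201/25 ≈ 888.04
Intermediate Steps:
B(Q) = -7*Q/5 (B(Q) = -(Q + Q*6)/5 = -(Q + 6*Q)/5 = -7*Q/5)
(n + B(-7))**2 = (20 - 7/5*(-7))**2 = (20 + 49/5)**2 = (149/5)**2 = 22201/25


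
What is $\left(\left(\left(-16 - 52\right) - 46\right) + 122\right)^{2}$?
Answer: $64$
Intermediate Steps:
$\left(\left(\left(-16 - 52\right) - 46\right) + 122\right)^{2} = \left(\left(-68 - 46\right) + 122\right)^{2} = \left(-114 + 122\right)^{2} = 8^{2} = 64$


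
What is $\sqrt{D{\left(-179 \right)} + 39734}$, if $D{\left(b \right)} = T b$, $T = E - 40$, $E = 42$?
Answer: $4 \sqrt{2461} \approx 198.43$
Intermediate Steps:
$T = 2$ ($T = 42 - 40 = 2$)
$D{\left(b \right)} = 2 b$
$\sqrt{D{\left(-179 \right)} + 39734} = \sqrt{2 \left(-179\right) + 39734} = \sqrt{-358 + 39734} = \sqrt{39376} = 4 \sqrt{2461}$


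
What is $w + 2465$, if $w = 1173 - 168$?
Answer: $3470$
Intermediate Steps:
$w = 1005$ ($w = 1173 - 168 = 1005$)
$w + 2465 = 1005 + 2465 = 3470$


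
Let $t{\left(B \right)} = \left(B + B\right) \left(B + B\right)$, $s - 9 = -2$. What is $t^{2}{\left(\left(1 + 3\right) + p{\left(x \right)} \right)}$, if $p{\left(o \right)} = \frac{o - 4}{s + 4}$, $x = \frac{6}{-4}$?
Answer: $2401$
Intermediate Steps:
$x = - \frac{3}{2}$ ($x = 6 \left(- \frac{1}{4}\right) = - \frac{3}{2} \approx -1.5$)
$s = 7$ ($s = 9 - 2 = 7$)
$p{\left(o \right)} = - \frac{4}{11} + \frac{o}{11}$ ($p{\left(o \right)} = \frac{o - 4}{7 + 4} = \frac{-4 + o}{11} = \left(-4 + o\right) \frac{1}{11} = - \frac{4}{11} + \frac{o}{11}$)
$t{\left(B \right)} = 4 B^{2}$ ($t{\left(B \right)} = 2 B 2 B = 4 B^{2}$)
$t^{2}{\left(\left(1 + 3\right) + p{\left(x \right)} \right)} = \left(4 \left(\left(1 + 3\right) + \left(- \frac{4}{11} + \frac{1}{11} \left(- \frac{3}{2}\right)\right)\right)^{2}\right)^{2} = \left(4 \left(4 - \frac{1}{2}\right)^{2}\right)^{2} = \left(4 \left(\frac{7}{2}\right)^{2}\right)^{2} = \left(4 \cdot \frac{49}{4}\right)^{2} = 49^{2} = 2401$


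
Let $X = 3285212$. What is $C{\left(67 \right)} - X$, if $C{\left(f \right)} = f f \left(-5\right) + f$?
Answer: $-3307590$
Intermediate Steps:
$C{\left(f \right)} = f - 5 f^{2}$ ($C{\left(f \right)} = f^{2} \left(-5\right) + f = - 5 f^{2} + f = f - 5 f^{2}$)
$C{\left(67 \right)} - X = 67 \left(1 - 335\right) - 3285212 = 67 \left(-334\right) - 3285212 = -22378 - 3285212 = -3307590$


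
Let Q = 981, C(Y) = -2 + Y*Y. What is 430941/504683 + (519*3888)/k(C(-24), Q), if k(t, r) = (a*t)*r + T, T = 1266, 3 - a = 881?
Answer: 35339467438455/41585481005113 ≈ 0.84980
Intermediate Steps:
C(Y) = -2 + Y²
a = -878 (a = 3 - 1*881 = 3 - 881 = -878)
k(t, r) = 1266 - 878*r*t (k(t, r) = (-878*t)*r + 1266 = -878*r*t + 1266 = 1266 - 878*r*t)
430941/504683 + (519*3888)/k(C(-24), Q) = 430941/504683 + (519*3888)/(1266 - 878*981*(-2 + (-24)²)) = 430941*(1/504683) + 2017872/(1266 - 878*981*(-2 + 576)) = 430941/504683 + 2017872/(1266 - 878*981*574) = 430941/504683 + 2017872/(1266 - 494396532) = 430941/504683 + 2017872/(-494395266) = 430941/504683 + 2017872*(-1/494395266) = 430941/504683 - 336312/82399211 = 35339467438455/41585481005113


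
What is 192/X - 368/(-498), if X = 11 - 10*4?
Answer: -42472/7221 ≈ -5.8817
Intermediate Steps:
X = -29 (X = 11 - 40 = -29)
192/X - 368/(-498) = 192/(-29) - 368/(-498) = 192*(-1/29) - 368*(-1/498) = -192/29 + 184/249 = -42472/7221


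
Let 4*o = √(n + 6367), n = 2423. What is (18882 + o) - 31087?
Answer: -12205 + √8790/4 ≈ -12182.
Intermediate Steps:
o = √8790/4 (o = √(2423 + 6367)/4 = √8790/4 ≈ 23.439)
(18882 + o) - 31087 = (18882 + √8790/4) - 31087 = -12205 + √8790/4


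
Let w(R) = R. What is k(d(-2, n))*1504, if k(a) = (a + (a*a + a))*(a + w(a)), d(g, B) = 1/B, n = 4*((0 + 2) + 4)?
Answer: 2303/216 ≈ 10.662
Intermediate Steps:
n = 24 (n = 4*(2 + 4) = 4*6 = 24)
k(a) = 2*a*(a**2 + 2*a) (k(a) = (a + (a*a + a))*(a + a) = (a + (a**2 + a))*(2*a) = (a + (a + a**2))*(2*a) = (a**2 + 2*a)*(2*a) = 2*a*(a**2 + 2*a))
k(d(-2, n))*1504 = (2*(1/24)**2*(2 + 1/24))*1504 = (2*(1/576)*(49/24))*1504 = (49/6912)*1504 = 2303/216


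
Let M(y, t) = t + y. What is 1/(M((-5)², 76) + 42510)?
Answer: 1/42611 ≈ 2.3468e-5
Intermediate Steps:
1/(M((-5)², 76) + 42510) = 1/((76 + (-5)²) + 42510) = 1/((76 + 25) + 42510) = 1/(101 + 42510) = 1/42611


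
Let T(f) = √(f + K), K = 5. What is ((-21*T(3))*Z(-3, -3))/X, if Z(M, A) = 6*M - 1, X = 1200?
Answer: 133*√2/200 ≈ 0.94045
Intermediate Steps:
T(f) = √(5 + f) (T(f) = √(f + 5) = √(5 + f))
Z(M, A) = -1 + 6*M
((-21*T(3))*Z(-3, -3))/X = ((-21*√(5 + 3))*(-1 + 6*(-3)))/1200 = ((-42*√2)*(-1 - 18))*(1/1200) = (-42*√2*(-19))*(1/1200) = (798*√2)*(1/1200) = 133*√2/200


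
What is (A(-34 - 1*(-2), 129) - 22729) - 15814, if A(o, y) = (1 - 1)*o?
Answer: -38543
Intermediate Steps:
A(o, y) = 0 (A(o, y) = 0*o = 0)
(A(-34 - 1*(-2), 129) - 22729) - 15814 = (0 - 22729) - 15814 = -22729 - 15814 = -38543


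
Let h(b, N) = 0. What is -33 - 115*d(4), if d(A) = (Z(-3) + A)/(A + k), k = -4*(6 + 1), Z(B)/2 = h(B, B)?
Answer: -83/6 ≈ -13.833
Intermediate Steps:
Z(B) = 0 (Z(B) = 2*0 = 0)
k = -28 (k = -4*7 = -28)
d(A) = A/(-28 + A) (d(A) = (0 + A)/(A - 28) = A/(-28 + A))
-33 - 115*d(4) = -33 - 460/(-28 + 4) = -33 - 460/(-24) = -33 - 460*(-1)/24 = -33 - 115*(-⅙) = -33 + 115/6 = -83/6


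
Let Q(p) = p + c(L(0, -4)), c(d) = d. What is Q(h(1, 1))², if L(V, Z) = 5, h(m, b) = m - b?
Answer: 25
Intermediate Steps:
Q(p) = 5 + p (Q(p) = p + 5 = 5 + p)
Q(h(1, 1))² = (5 + (1 - 1*1))² = (5 + (1 - 1))² = (5 + 0)² = 5² = 25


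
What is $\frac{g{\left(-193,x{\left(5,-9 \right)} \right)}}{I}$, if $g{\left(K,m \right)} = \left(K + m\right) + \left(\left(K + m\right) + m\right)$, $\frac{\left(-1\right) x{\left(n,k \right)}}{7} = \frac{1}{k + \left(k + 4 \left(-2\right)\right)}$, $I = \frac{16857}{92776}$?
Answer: $- \frac{464575820}{219141} \approx -2120.0$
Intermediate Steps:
$I = \frac{16857}{92776}$ ($I = 16857 \cdot \frac{1}{92776} = \frac{16857}{92776} \approx 0.1817$)
$x{\left(n,k \right)} = - \frac{7}{-8 + 2 k}$ ($x{\left(n,k \right)} = - \frac{7}{k + \left(k + 4 \left(-2\right)\right)} = - \frac{7}{k + \left(k - 8\right)} = - \frac{7}{k + \left(-8 + k\right)} = - \frac{7}{-8 + 2 k}$)
$g{\left(K,m \right)} = 2 K + 3 m$ ($g{\left(K,m \right)} = \left(K + m\right) + \left(K + 2 m\right) = 2 K + 3 m$)
$\frac{g{\left(-193,x{\left(5,-9 \right)} \right)}}{I} = \frac{2 \left(-193\right) + 3 \left(- \frac{7}{-8 + 2 \left(-9\right)}\right)}{\frac{16857}{92776}} = \left(-386 + 3 \left(- \frac{7}{-8 - 18}\right)\right) \frac{92776}{16857} = \left(-386 + 3 \left(- \frac{7}{-26}\right)\right) \frac{92776}{16857} = \left(-386 + 3 \left(\left(-7\right) \left(- \frac{1}{26}\right)\right)\right) \frac{92776}{16857} = \left(-386 + 3 \cdot \frac{7}{26}\right) \frac{92776}{16857} = \left(-386 + \frac{21}{26}\right) \frac{92776}{16857} = \left(- \frac{10015}{26}\right) \frac{92776}{16857} = - \frac{464575820}{219141}$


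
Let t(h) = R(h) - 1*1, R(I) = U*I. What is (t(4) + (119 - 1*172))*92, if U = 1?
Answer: -4600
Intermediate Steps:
R(I) = I (R(I) = 1*I = I)
t(h) = -1 + h (t(h) = h - 1*1 = h - 1 = -1 + h)
(t(4) + (119 - 1*172))*92 = ((-1 + 4) + (119 - 1*172))*92 = (3 + (119 - 172))*92 = (3 - 53)*92 = -50*92 = -4600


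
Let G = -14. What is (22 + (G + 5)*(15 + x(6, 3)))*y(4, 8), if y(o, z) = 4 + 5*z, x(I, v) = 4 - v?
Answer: -5368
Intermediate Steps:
(22 + (G + 5)*(15 + x(6, 3)))*y(4, 8) = (22 + (-14 + 5)*(15 + (4 - 1*3)))*(4 + 5*8) = (22 - 9*(15 + (4 - 3)))*(4 + 40) = (22 - 9*(15 + 1))*44 = (22 - 9*16)*44 = (22 - 144)*44 = -122*44 = -5368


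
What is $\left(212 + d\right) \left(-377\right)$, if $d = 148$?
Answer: $-135720$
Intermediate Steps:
$\left(212 + d\right) \left(-377\right) = \left(212 + 148\right) \left(-377\right) = 360 \left(-377\right) = -135720$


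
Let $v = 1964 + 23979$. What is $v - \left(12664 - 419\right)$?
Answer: $13698$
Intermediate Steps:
$v = 25943$
$v - \left(12664 - 419\right) = 25943 - \left(12664 - 419\right) = 25943 - 12245 = 13698$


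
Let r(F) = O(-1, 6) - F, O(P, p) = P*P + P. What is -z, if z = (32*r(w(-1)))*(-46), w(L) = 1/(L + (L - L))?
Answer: 1472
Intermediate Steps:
O(P, p) = P + P**2 (O(P, p) = P**2 + P = P + P**2)
w(L) = 1/L (w(L) = 1/(L + 0) = 1/L)
r(F) = -F (r(F) = -(1 - 1) - F = -1*0 - F = 0 - F = -F)
z = -1472 (z = (32*(-1/(-1)))*(-46) = (32*(-1*(-1)))*(-46) = (32*1)*(-46) = 32*(-46) = -1472)
-z = -1*(-1472) = 1472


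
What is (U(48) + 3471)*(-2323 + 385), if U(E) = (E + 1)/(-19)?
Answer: -6721800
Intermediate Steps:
U(E) = -1/19 - E/19 (U(E) = (1 + E)*(-1/19) = -1/19 - E/19)
(U(48) + 3471)*(-2323 + 385) = ((-1/19 - 1/19*48) + 3471)*(-2323 + 385) = ((-1/19 - 48/19) + 3471)*(-1938) = (-49/19 + 3471)*(-1938) = (65900/19)*(-1938) = -6721800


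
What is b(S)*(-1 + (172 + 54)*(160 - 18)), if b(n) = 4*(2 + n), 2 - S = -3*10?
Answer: 4364376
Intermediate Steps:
S = 32 (S = 2 - (-3)*10 = 2 - 1*(-30) = 2 + 30 = 32)
b(n) = 8 + 4*n
b(S)*(-1 + (172 + 54)*(160 - 18)) = (8 + 4*32)*(-1 + (172 + 54)*(160 - 18)) = (8 + 128)*(-1 + 226*142) = 136*(-1 + 32092) = 136*32091 = 4364376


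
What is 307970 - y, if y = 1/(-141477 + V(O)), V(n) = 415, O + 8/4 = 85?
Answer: 43442864141/141062 ≈ 3.0797e+5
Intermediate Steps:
O = 83 (O = -2 + 85 = 83)
y = -1/141062 (y = 1/(-141477 + 415) = 1/(-141062) = -1/141062 ≈ -7.0891e-6)
307970 - y = 307970 - 1*(-1/141062) = 307970 + 1/141062 = 43442864141/141062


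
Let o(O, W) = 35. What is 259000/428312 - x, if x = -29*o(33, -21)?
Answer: 1469580/1447 ≈ 1015.6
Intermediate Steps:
x = -1015 (x = -29*35 = -1015)
259000/428312 - x = 259000/428312 - 1*(-1015) = 259000*(1/428312) + 1015 = 875/1447 + 1015 = 1469580/1447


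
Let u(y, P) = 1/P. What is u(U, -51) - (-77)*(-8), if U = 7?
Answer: -31417/51 ≈ -616.02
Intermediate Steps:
u(U, -51) - (-77)*(-8) = 1/(-51) - (-77)*(-8) = -1/51 - 1*616 = -1/51 - 616 = -31417/51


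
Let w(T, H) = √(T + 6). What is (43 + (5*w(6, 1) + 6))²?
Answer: 2701 + 980*√3 ≈ 4398.4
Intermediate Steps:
w(T, H) = √(6 + T)
(43 + (5*w(6, 1) + 6))² = (43 + (5*√(6 + 6) + 6))² = (43 + (5*√12 + 6))² = (43 + (5*(2*√3) + 6))² = (43 + (10*√3 + 6))² = (43 + (6 + 10*√3))² = (49 + 10*√3)²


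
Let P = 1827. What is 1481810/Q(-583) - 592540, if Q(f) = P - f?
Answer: -142653959/241 ≈ -5.9193e+5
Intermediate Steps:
Q(f) = 1827 - f
1481810/Q(-583) - 592540 = 1481810/(1827 - 1*(-583)) - 592540 = 1481810/(1827 + 583) - 592540 = 1481810/2410 - 592540 = 1481810*(1/2410) - 592540 = 148181/241 - 592540 = -142653959/241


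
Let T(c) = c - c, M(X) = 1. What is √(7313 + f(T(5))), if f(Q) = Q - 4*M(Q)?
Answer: √7309 ≈ 85.493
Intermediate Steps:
T(c) = 0
f(Q) = -4 + Q (f(Q) = Q - 4*1 = Q - 4 = -4 + Q)
√(7313 + f(T(5))) = √(7313 + (-4 + 0)) = √(7313 - 4) = √7309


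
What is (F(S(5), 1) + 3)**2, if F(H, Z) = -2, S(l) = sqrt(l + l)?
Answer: 1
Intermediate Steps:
S(l) = sqrt(2)*sqrt(l) (S(l) = sqrt(2*l) = sqrt(2)*sqrt(l))
(F(S(5), 1) + 3)**2 = (-2 + 3)**2 = 1**2 = 1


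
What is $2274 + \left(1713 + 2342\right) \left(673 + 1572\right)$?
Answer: $9105749$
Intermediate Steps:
$2274 + \left(1713 + 2342\right) \left(673 + 1572\right) = 2274 + 4055 \cdot 2245 = 2274 + 9103475 = 9105749$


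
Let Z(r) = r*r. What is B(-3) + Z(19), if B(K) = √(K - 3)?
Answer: 361 + I*√6 ≈ 361.0 + 2.4495*I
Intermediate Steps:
Z(r) = r²
B(K) = √(-3 + K)
B(-3) + Z(19) = √(-3 - 3) + 19² = √(-6) + 361 = I*√6 + 361 = 361 + I*√6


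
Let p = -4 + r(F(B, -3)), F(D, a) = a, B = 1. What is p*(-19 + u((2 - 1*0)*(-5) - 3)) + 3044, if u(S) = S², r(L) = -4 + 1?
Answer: 1994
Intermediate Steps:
r(L) = -3
p = -7 (p = -4 - 3 = -7)
p*(-19 + u((2 - 1*0)*(-5) - 3)) + 3044 = -7*(-19 + ((2 - 1*0)*(-5) - 3)²) + 3044 = -7*(-19 + ((2 + 0)*(-5) - 3)²) + 3044 = -7*(-19 + (2*(-5) - 3)²) + 3044 = -7*(-19 + (-10 - 3)²) + 3044 = -7*(-19 + (-13)²) + 3044 = -7*(-19 + 169) + 3044 = -7*150 + 3044 = -1050 + 3044 = 1994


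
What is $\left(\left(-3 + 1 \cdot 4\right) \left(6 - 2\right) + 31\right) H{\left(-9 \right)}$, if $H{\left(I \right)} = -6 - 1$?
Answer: $-245$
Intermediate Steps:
$H{\left(I \right)} = -7$ ($H{\left(I \right)} = -6 - 1 = -7$)
$\left(\left(-3 + 1 \cdot 4\right) \left(6 - 2\right) + 31\right) H{\left(-9 \right)} = \left(\left(-3 + 1 \cdot 4\right) \left(6 - 2\right) + 31\right) \left(-7\right) = \left(\left(-3 + 4\right) \left(6 - 2\right) + 31\right) \left(-7\right) = \left(1 \cdot 4 + 31\right) \left(-7\right) = \left(4 + 31\right) \left(-7\right) = 35 \left(-7\right) = -245$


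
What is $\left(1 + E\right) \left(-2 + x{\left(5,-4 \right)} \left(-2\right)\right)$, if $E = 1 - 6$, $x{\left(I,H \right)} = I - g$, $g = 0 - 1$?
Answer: $56$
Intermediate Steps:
$g = -1$
$x{\left(I,H \right)} = 1 + I$ ($x{\left(I,H \right)} = I - -1 = I + 1 = 1 + I$)
$E = -5$
$\left(1 + E\right) \left(-2 + x{\left(5,-4 \right)} \left(-2\right)\right) = \left(1 - 5\right) \left(-2 + \left(1 + 5\right) \left(-2\right)\right) = - 4 \left(-2 + 6 \left(-2\right)\right) = - 4 \left(-2 - 12\right) = \left(-4\right) \left(-14\right) = 56$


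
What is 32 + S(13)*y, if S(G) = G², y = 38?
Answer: 6454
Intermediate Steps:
32 + S(13)*y = 32 + 13²*38 = 32 + 169*38 = 32 + 6422 = 6454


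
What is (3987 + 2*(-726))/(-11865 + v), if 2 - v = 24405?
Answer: -2535/36268 ≈ -0.069896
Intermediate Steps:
v = -24403 (v = 2 - 1*24405 = 2 - 24405 = -24403)
(3987 + 2*(-726))/(-11865 + v) = (3987 + 2*(-726))/(-11865 - 24403) = (3987 - 1452)/(-36268) = 2535*(-1/36268) = -2535/36268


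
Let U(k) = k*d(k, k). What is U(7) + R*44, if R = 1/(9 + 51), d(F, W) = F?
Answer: 746/15 ≈ 49.733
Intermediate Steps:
U(k) = k**2 (U(k) = k*k = k**2)
R = 1/60 ≈ 0.016667
U(7) + R*44 = 7**2 + (1/60)*44 = 49 + 11/15 = 746/15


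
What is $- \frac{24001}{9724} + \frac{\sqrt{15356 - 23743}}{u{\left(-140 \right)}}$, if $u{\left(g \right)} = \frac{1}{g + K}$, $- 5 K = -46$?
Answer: $- \frac{24001}{9724} - \frac{654 i \sqrt{8387}}{5} \approx -2.4682 - 11979.0 i$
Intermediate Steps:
$K = \frac{46}{5}$ ($K = \left(- \frac{1}{5}\right) \left(-46\right) = \frac{46}{5} \approx 9.2$)
$u{\left(g \right)} = \frac{1}{\frac{46}{5} + g}$ ($u{\left(g \right)} = \frac{1}{g + \frac{46}{5}} = \frac{1}{\frac{46}{5} + g}$)
$- \frac{24001}{9724} + \frac{\sqrt{15356 - 23743}}{u{\left(-140 \right)}} = - \frac{24001}{9724} + \frac{\sqrt{15356 - 23743}}{5 \frac{1}{46 + 5 \left(-140\right)}} = \left(-24001\right) \frac{1}{9724} + \frac{\sqrt{-8387}}{5 \frac{1}{46 - 700}} = - \frac{24001}{9724} + \frac{i \sqrt{8387}}{5 \frac{1}{-654}} = - \frac{24001}{9724} + \frac{i \sqrt{8387}}{5 \left(- \frac{1}{654}\right)} = - \frac{24001}{9724} + \frac{i \sqrt{8387}}{- \frac{5}{654}} = - \frac{24001}{9724} + i \sqrt{8387} \left(- \frac{654}{5}\right) = - \frac{24001}{9724} - \frac{654 i \sqrt{8387}}{5}$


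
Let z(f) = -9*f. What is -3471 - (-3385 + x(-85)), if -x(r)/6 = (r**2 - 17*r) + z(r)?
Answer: 56524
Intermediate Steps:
x(r) = -6*r**2 + 156*r (x(r) = -6*((r**2 - 17*r) - 9*r) = -6*(r**2 - 26*r) = -6*r**2 + 156*r)
-3471 - (-3385 + x(-85)) = -3471 - (-3385 + 6*(-85)*(26 - 1*(-85))) = -3471 - (-3385 + 6*(-85)*(26 + 85)) = -3471 - (-3385 + 6*(-85)*111) = -3471 - (-3385 - 56610) = -3471 - 1*(-59995) = -3471 + 59995 = 56524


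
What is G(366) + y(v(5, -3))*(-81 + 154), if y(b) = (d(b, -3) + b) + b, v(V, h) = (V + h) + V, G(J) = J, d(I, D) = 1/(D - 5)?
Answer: 11031/8 ≈ 1378.9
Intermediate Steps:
d(I, D) = 1/(-5 + D)
v(V, h) = h + 2*V
y(b) = -⅛ + 2*b (y(b) = (1/(-5 - 3) + b) + b = (1/(-8) + b) + b = (-⅛ + b) + b = -⅛ + 2*b)
G(366) + y(v(5, -3))*(-81 + 154) = 366 + (-⅛ + 2*(-3 + 2*5))*(-81 + 154) = 366 + (-⅛ + 2*(-3 + 10))*73 = 366 + (-⅛ + 2*7)*73 = 366 + (-⅛ + 14)*73 = 366 + (111/8)*73 = 366 + 8103/8 = 11031/8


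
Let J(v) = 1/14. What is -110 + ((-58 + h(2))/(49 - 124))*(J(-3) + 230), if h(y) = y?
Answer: 4634/75 ≈ 61.787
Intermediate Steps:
J(v) = 1/14
-110 + ((-58 + h(2))/(49 - 124))*(J(-3) + 230) = -110 + ((-58 + 2)/(49 - 124))*(1/14 + 230) = -110 - 56/(-75)*(3221/14) = -110 - 56*(-1/75)*(3221/14) = -110 + (56/75)*(3221/14) = -110 + 12884/75 = 4634/75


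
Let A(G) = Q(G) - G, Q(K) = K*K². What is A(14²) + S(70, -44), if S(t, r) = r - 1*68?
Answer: 7529228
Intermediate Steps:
S(t, r) = -68 + r (S(t, r) = r - 68 = -68 + r)
Q(K) = K³
A(G) = G³ - G
A(14²) + S(70, -44) = ((14²)³ - 1*14²) + (-68 - 44) = (196³ - 1*196) - 112 = (7529536 - 196) - 112 = 7529340 - 112 = 7529228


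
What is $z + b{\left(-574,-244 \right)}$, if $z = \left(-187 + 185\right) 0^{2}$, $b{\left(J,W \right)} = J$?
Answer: $-574$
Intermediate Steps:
$z = 0$ ($z = \left(-2\right) 0 = 0$)
$z + b{\left(-574,-244 \right)} = 0 - 574 = -574$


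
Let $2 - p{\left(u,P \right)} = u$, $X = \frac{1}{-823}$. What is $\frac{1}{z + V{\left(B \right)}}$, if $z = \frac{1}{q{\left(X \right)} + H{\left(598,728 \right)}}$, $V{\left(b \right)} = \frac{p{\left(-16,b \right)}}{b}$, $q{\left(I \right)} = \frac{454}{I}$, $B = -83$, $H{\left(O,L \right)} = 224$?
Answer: $- \frac{30993694}{6721607} \approx -4.6111$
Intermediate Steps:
$X = - \frac{1}{823} \approx -0.0012151$
$p{\left(u,P \right)} = 2 - u$
$V{\left(b \right)} = \frac{18}{b}$ ($V{\left(b \right)} = \frac{2 - -16}{b} = \frac{2 + 16}{b} = \frac{18}{b}$)
$z = - \frac{1}{373418}$ ($z = \frac{1}{\frac{454}{- \frac{1}{823}} + 224} = \frac{1}{454 \left(-823\right) + 224} = \frac{1}{-373642 + 224} = \frac{1}{-373418} = - \frac{1}{373418} \approx -2.678 \cdot 10^{-6}$)
$\frac{1}{z + V{\left(B \right)}} = \frac{1}{- \frac{1}{373418} + \frac{18}{-83}} = \frac{1}{- \frac{1}{373418} + 18 \left(- \frac{1}{83}\right)} = \frac{1}{- \frac{1}{373418} - \frac{18}{83}} = \frac{1}{- \frac{6721607}{30993694}} = - \frac{30993694}{6721607}$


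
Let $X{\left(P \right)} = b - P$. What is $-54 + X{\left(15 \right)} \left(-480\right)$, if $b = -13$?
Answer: $13386$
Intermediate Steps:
$X{\left(P \right)} = -13 - P$
$-54 + X{\left(15 \right)} \left(-480\right) = -54 + \left(-13 - 15\right) \left(-480\right) = -54 - -13440 = -54 + 13440 = 13386$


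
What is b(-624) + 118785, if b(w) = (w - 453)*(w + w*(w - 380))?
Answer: -673945359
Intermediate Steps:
b(w) = (-453 + w)*(w + w*(-380 + w))
b(-624) + 118785 = -624*(171687 + (-624)² - 832*(-624)) + 118785 = -624*(171687 + 389376 + 519168) + 118785 = -624*1080231 + 118785 = -674064144 + 118785 = -673945359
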